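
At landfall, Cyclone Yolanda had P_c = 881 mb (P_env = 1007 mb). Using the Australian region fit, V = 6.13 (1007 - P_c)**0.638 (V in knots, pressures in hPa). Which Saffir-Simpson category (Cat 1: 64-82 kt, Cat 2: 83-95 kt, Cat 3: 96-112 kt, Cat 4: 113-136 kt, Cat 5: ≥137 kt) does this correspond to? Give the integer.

4

ΔP = 1007 − 881 = 126 mb.
V ≈ 6.13 × 126^0.638 = 6.13 × 21.88 ≈ 134 kt.
134 kt falls in the Category 4 band.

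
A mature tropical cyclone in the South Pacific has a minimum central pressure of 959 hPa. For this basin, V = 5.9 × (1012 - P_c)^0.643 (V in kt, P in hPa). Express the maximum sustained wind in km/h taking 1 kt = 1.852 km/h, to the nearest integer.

140 km/h

ΔP = 1012 − 959 = 53 hPa.
V ≈ 5.9 × 53^0.643 = 5.9 × 12.844 ≈ 75.781 kt.
75.781 × 1.852 ≈ 140.35 km/h → 140 km/h.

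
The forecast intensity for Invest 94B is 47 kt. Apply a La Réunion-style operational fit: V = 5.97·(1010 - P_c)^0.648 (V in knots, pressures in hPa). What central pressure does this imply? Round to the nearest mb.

986 mb

ΔP = (V / 5.97)^(1/0.648) = (47/5.97)^1.543.
47/5.97 = 7.873; 7.873^1.543 ≈ 24.15 mb.
P_c = 1010 − 24.15 = 985.85 ≈ 986 mb.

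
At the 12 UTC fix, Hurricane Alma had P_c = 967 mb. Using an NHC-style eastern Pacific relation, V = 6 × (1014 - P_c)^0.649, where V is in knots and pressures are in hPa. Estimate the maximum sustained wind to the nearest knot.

73 kt

ΔP = 1014 − 967 = 47 mb.
47^0.649 ≈ 12.167.
V ≈ 6 × 12.167 ≈ 73.0 kt.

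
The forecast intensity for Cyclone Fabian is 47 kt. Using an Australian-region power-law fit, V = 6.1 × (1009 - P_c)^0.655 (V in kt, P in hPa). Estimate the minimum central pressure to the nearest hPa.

ΔP = (V / 6.1)^(1/0.655) = (47/6.1)^1.527.
47/6.1 = 7.705; 7.705^1.527 ≈ 22.59 hPa.
P_c = 1009 − 22.59 = 986.41 ≈ 986 hPa.

986 hPa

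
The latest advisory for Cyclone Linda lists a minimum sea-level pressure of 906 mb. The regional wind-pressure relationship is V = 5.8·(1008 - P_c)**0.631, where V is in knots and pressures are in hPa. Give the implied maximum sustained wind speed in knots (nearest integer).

107 kt

ΔP = 1008 − 906 = 102 mb.
102^0.631 ≈ 18.511.
V ≈ 5.8 × 18.511 ≈ 107.4 kt.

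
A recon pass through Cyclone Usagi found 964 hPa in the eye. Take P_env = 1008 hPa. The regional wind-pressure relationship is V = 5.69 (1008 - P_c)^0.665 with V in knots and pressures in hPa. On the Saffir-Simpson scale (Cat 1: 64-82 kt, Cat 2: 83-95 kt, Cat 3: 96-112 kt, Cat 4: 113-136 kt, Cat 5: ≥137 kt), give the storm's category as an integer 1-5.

1

ΔP = 1008 − 964 = 44 hPa.
V ≈ 5.69 × 44^0.665 = 5.69 × 12.39 ≈ 70 kt.
70 kt falls in the Category 1 band.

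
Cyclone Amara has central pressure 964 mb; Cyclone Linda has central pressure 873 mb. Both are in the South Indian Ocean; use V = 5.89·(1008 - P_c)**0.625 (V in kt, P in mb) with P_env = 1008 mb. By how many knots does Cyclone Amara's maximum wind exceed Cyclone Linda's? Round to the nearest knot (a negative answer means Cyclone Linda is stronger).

-64 kt

Cyclone Amara: ΔP = 44; V ≈ 5.89 × 44^0.625 ≈ 62.70 kt.
Cyclone Linda: ΔP = 135; V ≈ 5.89 × 135^0.625 ≈ 126.35 kt.
Difference ≈ 62.70 − 126.35 = -63.65 → -64 kt.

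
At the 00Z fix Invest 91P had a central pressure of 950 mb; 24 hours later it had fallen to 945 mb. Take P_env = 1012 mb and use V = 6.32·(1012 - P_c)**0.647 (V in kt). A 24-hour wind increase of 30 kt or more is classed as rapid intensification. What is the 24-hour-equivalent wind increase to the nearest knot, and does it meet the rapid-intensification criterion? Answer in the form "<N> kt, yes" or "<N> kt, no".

5 kt, no

V₁: ΔP = 62, V ≈ 6.32 × 62^0.647 ≈ 91.28 kt.
V₂: ΔP = 67, V ≈ 6.32 × 67^0.647 ≈ 95.98 kt.
ΔV over 24 h = 4.70 kt → 24 h equivalent = 4.70 × 24/24 ≈ 4.70 kt.
5 kt < 30 kt ⇒ not rapid intensification.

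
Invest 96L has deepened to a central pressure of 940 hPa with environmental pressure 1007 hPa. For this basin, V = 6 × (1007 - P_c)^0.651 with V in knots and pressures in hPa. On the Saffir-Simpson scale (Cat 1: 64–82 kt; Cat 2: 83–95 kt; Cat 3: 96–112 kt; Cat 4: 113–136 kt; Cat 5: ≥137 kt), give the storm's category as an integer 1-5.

ΔP = 1007 − 940 = 67 hPa.
V ≈ 6 × 67^0.651 = 6 × 15.44 ≈ 93 kt.
93 kt falls in the Category 2 band.

2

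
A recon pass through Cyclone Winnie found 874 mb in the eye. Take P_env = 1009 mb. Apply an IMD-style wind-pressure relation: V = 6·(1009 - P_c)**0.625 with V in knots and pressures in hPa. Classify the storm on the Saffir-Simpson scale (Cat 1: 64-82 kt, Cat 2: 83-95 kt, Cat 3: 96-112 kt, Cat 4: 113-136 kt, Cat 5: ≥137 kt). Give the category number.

4

ΔP = 1009 − 874 = 135 mb.
V ≈ 6 × 135^0.625 = 6 × 21.45 ≈ 129 kt.
129 kt falls in the Category 4 band.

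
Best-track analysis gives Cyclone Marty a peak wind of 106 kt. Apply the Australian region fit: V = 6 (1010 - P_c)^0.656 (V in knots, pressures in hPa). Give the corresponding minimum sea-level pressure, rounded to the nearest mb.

930 mb

ΔP = (V / 6)^(1/0.656) = (106/6)^1.524.
106/6 = 17.667; 17.667^1.524 ≈ 79.64 mb.
P_c = 1010 − 79.64 = 930.36 ≈ 930 mb.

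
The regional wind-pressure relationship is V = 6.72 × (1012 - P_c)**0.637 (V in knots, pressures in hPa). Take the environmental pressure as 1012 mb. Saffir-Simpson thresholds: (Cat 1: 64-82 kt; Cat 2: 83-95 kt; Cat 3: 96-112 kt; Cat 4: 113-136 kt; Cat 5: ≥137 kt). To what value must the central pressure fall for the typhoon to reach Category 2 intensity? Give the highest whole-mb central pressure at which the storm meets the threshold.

Category 2 begins at V = 83 kt.
Required ΔP = (83/6.72)^(1/0.637) = 12.351^1.570 ≈ 51.74 mb.
P_c ≤ 1012 − 51.74 = 960.26, so the highest integer P_c is 960 mb.

960 mb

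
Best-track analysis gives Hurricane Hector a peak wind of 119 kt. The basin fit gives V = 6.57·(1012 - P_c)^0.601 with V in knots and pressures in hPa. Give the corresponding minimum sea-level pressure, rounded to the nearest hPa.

ΔP = (V / 6.57)^(1/0.601) = (119/6.57)^1.664.
119/6.57 = 18.113; 18.113^1.664 ≈ 123.92 hPa.
P_c = 1012 − 123.92 = 888.08 ≈ 888 hPa.

888 hPa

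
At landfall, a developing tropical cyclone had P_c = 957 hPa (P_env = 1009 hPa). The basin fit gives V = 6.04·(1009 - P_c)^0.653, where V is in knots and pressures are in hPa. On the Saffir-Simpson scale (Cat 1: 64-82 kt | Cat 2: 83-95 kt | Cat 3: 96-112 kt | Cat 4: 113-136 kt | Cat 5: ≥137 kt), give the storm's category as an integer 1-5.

ΔP = 1009 − 957 = 52 hPa.
V ≈ 6.04 × 52^0.653 = 6.04 × 13.20 ≈ 80 kt.
80 kt falls in the Category 1 band.

1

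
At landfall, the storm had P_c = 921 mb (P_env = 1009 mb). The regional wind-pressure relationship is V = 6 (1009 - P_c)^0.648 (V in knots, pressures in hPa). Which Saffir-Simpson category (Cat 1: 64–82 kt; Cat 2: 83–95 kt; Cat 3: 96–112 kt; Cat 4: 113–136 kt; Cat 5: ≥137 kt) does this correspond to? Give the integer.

ΔP = 1009 − 921 = 88 mb.
V ≈ 6 × 88^0.648 = 6 × 18.20 ≈ 109 kt.
109 kt falls in the Category 3 band.

3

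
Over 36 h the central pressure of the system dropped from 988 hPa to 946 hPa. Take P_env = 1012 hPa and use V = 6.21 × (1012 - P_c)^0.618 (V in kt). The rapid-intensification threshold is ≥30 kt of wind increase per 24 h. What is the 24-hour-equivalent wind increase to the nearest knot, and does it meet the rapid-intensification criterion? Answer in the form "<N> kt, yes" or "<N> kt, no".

26 kt, no

V₁: ΔP = 24, V ≈ 6.21 × 24^0.618 ≈ 44.27 kt.
V₂: ΔP = 66, V ≈ 6.21 × 66^0.618 ≈ 82.71 kt.
ΔV over 36 h = 38.44 kt → 24 h equivalent = 38.44 × 24/36 ≈ 25.63 kt.
26 kt < 30 kt ⇒ not rapid intensification.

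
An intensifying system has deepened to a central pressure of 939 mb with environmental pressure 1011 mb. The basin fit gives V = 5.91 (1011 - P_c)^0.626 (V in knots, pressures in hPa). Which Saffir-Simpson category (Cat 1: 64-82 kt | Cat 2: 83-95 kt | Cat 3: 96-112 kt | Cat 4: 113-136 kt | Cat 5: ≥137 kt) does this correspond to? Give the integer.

ΔP = 1011 − 939 = 72 mb.
V ≈ 5.91 × 72^0.626 = 5.91 × 14.54 ≈ 86 kt.
86 kt falls in the Category 2 band.

2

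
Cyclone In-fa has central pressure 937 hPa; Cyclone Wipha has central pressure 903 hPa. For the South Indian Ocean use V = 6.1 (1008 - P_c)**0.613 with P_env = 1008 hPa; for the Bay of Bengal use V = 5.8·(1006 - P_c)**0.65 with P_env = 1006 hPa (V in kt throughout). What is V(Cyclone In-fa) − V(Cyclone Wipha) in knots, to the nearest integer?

-35 kt

Cyclone In-fa: ΔP = 71; V ≈ 6.1 × 71^0.613 ≈ 83.21 kt.
Cyclone Wipha: ΔP = 103; V ≈ 5.8 × 103^0.65 ≈ 117.97 kt.
Difference ≈ 83.21 − 117.97 = -34.76 → -35 kt.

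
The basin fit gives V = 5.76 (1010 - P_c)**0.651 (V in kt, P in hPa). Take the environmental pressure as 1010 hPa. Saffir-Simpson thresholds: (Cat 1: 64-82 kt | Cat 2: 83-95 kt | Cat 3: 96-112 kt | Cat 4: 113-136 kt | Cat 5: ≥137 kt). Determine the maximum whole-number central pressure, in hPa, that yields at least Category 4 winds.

913 hPa

Category 4 begins at V = 113 kt.
Required ΔP = (113/5.76)^(1/0.651) = 19.618^1.536 ≈ 96.75 hPa.
P_c ≤ 1010 − 96.75 = 913.25, so the highest integer P_c is 913 hPa.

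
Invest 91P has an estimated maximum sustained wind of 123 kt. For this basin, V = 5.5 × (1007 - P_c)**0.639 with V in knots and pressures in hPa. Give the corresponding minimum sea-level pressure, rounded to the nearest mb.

ΔP = (V / 5.5)^(1/0.639) = (123/5.5)^1.565.
123/5.5 = 22.364; 22.364^1.565 ≈ 129.41 mb.
P_c = 1007 − 129.41 = 877.59 ≈ 878 mb.

878 mb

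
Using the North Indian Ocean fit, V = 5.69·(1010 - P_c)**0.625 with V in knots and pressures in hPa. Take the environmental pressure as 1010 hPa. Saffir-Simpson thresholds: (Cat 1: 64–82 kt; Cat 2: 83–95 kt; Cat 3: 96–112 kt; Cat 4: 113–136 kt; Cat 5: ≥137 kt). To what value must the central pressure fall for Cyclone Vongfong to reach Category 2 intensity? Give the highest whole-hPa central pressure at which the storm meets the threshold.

937 hPa

Category 2 begins at V = 83 kt.
Required ΔP = (83/5.69)^(1/0.625) = 14.587^1.600 ≈ 72.84 hPa.
P_c ≤ 1010 − 72.84 = 937.16, so the highest integer P_c is 937 hPa.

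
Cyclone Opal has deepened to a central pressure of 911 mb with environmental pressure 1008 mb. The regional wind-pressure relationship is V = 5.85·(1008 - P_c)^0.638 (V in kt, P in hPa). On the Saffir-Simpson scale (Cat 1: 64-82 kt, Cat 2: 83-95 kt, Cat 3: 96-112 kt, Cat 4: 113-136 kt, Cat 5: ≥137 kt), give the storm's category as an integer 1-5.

ΔP = 1008 − 911 = 97 mb.
V ≈ 5.85 × 97^0.638 = 5.85 × 18.52 ≈ 108 kt.
108 kt falls in the Category 3 band.

3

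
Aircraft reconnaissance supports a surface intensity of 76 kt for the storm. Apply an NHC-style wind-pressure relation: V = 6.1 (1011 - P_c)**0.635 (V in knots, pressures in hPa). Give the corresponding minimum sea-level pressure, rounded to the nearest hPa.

ΔP = (V / 6.1)^(1/0.635) = (76/6.1)^1.575.
76/6.1 = 12.459; 12.459^1.575 ≈ 53.11 hPa.
P_c = 1011 − 53.11 = 957.89 ≈ 958 hPa.

958 hPa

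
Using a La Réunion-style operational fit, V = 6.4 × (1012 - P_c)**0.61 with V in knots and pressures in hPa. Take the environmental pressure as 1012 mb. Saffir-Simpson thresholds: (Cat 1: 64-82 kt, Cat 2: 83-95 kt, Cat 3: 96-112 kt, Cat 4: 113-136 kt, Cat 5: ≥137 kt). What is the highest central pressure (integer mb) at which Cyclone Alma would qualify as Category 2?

945 mb

Category 2 begins at V = 83 kt.
Required ΔP = (83/6.4)^(1/0.61) = 12.969^1.639 ≈ 66.75 mb.
P_c ≤ 1012 − 66.75 = 945.25, so the highest integer P_c is 945 mb.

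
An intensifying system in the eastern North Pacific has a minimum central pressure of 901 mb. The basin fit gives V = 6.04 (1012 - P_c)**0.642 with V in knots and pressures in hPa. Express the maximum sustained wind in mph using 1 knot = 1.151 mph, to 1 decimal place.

ΔP = 1012 − 901 = 111 mb.
V ≈ 6.04 × 111^0.642 = 6.04 × 20.564 ≈ 124.204 kt.
124.204 × 1.151 ≈ 142.96 mph → 143.0 mph.

143.0 mph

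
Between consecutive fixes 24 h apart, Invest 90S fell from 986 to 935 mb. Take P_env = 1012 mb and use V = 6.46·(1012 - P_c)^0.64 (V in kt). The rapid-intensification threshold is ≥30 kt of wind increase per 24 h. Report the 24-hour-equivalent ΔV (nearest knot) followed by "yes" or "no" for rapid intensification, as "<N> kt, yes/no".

52 kt, yes

V₁: ΔP = 26, V ≈ 6.46 × 26^0.64 ≈ 51.98 kt.
V₂: ΔP = 77, V ≈ 6.46 × 77^0.64 ≈ 104.13 kt.
ΔV over 24 h = 52.15 kt → 24 h equivalent = 52.15 × 24/24 ≈ 52.15 kt.
52 kt ≥ 30 kt ⇒ rapid intensification.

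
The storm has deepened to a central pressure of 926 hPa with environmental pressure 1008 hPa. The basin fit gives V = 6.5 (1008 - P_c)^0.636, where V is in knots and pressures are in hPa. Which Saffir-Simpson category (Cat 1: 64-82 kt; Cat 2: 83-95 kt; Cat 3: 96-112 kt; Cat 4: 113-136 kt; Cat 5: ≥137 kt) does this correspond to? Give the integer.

3

ΔP = 1008 − 926 = 82 hPa.
V ≈ 6.5 × 82^0.636 = 6.5 × 16.49 ≈ 107 kt.
107 kt falls in the Category 3 band.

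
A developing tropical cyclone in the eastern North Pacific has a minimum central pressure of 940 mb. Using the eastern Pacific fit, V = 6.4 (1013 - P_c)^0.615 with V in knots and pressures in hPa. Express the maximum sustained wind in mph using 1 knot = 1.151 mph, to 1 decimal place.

ΔP = 1013 − 940 = 73 mb.
V ≈ 6.4 × 73^0.615 = 6.4 × 13.994 ≈ 89.562 kt.
89.562 × 1.151 ≈ 103.09 mph → 103.1 mph.

103.1 mph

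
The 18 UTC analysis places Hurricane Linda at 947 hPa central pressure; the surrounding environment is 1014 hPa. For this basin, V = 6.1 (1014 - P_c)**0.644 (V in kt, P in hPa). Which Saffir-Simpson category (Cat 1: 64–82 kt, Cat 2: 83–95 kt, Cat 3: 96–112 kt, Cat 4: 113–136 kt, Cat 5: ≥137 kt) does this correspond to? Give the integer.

ΔP = 1014 − 947 = 67 hPa.
V ≈ 6.1 × 67^0.644 = 6.1 × 15.00 ≈ 91 kt.
91 kt falls in the Category 2 band.

2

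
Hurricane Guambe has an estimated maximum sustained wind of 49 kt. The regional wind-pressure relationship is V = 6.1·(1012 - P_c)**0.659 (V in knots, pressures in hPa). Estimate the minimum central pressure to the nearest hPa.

ΔP = (V / 6.1)^(1/0.659) = (49/6.1)^1.517.
49/6.1 = 8.033; 8.033^1.517 ≈ 23.61 hPa.
P_c = 1012 − 23.61 = 988.39 ≈ 988 hPa.

988 hPa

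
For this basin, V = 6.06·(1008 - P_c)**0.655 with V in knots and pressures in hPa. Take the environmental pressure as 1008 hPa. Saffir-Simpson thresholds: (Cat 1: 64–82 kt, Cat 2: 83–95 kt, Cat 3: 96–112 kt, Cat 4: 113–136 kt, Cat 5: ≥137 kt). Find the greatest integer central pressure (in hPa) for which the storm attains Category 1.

Category 1 begins at V = 64 kt.
Required ΔP = (64/6.06)^(1/0.655) = 10.561^1.527 ≈ 36.55 hPa.
P_c ≤ 1008 − 36.55 = 971.45, so the highest integer P_c is 971 hPa.

971 hPa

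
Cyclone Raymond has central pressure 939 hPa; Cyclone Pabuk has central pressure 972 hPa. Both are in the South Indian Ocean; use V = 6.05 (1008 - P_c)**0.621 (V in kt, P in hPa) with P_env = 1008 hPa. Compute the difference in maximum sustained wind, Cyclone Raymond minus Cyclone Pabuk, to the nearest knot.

28 kt

Cyclone Raymond: ΔP = 69; V ≈ 6.05 × 69^0.621 ≈ 83.88 kt.
Cyclone Pabuk: ΔP = 36; V ≈ 6.05 × 36^0.621 ≈ 56.00 kt.
Difference ≈ 83.88 − 56.00 = 27.88 → 28 kt.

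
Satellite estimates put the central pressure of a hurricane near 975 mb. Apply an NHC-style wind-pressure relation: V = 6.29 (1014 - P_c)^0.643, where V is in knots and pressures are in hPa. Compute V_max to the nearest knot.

66 kt

ΔP = 1014 − 975 = 39 mb.
39^0.643 ≈ 10.545.
V ≈ 6.29 × 10.545 ≈ 66.3 kt.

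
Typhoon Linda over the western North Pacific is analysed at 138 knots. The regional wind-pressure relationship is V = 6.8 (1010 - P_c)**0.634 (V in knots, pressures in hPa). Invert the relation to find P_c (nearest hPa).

895 hPa

ΔP = (V / 6.8)^(1/0.634) = (138/6.8)^1.577.
138/6.8 = 20.294; 20.294^1.577 ≈ 115.37 hPa.
P_c = 1010 − 115.37 = 894.63 ≈ 895 hPa.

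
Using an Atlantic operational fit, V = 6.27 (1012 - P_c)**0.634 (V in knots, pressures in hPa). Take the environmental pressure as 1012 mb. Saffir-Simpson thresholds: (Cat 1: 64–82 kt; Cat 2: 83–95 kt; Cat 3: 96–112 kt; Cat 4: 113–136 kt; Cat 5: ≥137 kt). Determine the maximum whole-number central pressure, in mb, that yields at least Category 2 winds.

953 mb

Category 2 begins at V = 83 kt.
Required ΔP = (83/6.27)^(1/0.634) = 13.238^1.577 ≈ 58.81 mb.
P_c ≤ 1012 − 58.81 = 953.19, so the highest integer P_c is 953 mb.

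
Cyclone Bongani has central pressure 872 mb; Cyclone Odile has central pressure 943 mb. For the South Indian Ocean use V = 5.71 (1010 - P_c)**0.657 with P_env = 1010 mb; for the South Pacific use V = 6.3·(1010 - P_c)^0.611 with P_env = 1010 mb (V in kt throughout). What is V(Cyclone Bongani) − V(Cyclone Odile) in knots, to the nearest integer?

Cyclone Bongani: ΔP = 138; V ≈ 5.71 × 138^0.657 ≈ 145.39 kt.
Cyclone Odile: ΔP = 67; V ≈ 6.3 × 67^0.611 ≈ 82.24 kt.
Difference ≈ 145.39 − 82.24 = 63.15 → 63 kt.

63 kt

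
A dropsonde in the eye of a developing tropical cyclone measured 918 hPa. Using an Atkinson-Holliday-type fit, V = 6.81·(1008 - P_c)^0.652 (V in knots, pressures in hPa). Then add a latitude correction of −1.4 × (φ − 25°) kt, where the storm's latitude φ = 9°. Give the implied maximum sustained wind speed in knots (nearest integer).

150 kt

ΔP = 1008 − 918 = 90 hPa.
90^0.652 ≈ 18.800.
V ≈ 6.81 × 18.800 ≈ 128.0 kt.
Latitude correction: −1.4 × (9 − 25) = 22.4 kt.
Corrected V ≈ 150.4 kt → 150 kt.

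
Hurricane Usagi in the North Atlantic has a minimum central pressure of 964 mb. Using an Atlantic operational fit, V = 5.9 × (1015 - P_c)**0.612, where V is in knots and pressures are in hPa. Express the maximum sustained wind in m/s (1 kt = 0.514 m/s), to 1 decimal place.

ΔP = 1015 − 964 = 51 mb.
V ≈ 5.9 × 51^0.612 = 5.9 × 11.093 ≈ 65.446 kt.
65.446 × 0.514 ≈ 33.64 m/s → 33.6 m/s.

33.6 m/s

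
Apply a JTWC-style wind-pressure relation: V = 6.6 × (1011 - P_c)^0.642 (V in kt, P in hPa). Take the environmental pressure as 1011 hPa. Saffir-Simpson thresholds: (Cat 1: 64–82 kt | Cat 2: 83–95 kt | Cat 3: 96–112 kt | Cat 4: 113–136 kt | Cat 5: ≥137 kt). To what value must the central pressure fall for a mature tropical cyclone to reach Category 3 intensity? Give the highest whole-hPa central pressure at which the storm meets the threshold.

Category 3 begins at V = 96 kt.
Required ΔP = (96/6.6)^(1/0.642) = 14.545^1.558 ≈ 64.73 hPa.
P_c ≤ 1011 − 64.73 = 946.27, so the highest integer P_c is 946 hPa.

946 hPa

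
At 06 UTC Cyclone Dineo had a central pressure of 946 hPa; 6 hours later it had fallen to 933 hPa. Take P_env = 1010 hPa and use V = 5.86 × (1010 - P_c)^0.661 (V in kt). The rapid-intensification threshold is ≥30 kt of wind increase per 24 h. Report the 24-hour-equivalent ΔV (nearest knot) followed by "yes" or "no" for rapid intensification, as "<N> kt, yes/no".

48 kt, yes

V₁: ΔP = 64, V ≈ 5.86 × 64^0.661 ≈ 91.58 kt.
V₂: ΔP = 77, V ≈ 5.86 × 77^0.661 ≈ 103.48 kt.
ΔV over 6 h = 11.90 kt → 24 h equivalent = 11.90 × 24/6 ≈ 47.60 kt.
48 kt ≥ 30 kt ⇒ rapid intensification.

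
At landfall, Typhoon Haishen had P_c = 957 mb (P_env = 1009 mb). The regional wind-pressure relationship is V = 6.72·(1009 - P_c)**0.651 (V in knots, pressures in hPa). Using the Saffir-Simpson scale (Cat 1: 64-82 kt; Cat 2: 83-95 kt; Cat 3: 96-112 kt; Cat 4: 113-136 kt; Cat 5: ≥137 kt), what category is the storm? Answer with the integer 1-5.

2

ΔP = 1009 − 957 = 52 mb.
V ≈ 6.72 × 52^0.651 = 6.72 × 13.10 ≈ 88 kt.
88 kt falls in the Category 2 band.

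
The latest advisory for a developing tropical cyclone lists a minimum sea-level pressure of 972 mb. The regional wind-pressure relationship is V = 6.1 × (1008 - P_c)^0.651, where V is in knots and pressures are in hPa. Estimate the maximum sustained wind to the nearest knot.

ΔP = 1008 − 972 = 36 mb.
36^0.651 ≈ 10.307.
V ≈ 6.1 × 10.307 ≈ 62.9 kt.

63 kt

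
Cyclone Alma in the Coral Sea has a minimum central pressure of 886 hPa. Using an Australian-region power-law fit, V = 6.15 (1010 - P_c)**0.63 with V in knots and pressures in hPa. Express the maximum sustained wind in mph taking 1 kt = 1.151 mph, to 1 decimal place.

ΔP = 1010 − 886 = 124 hPa.
V ≈ 6.15 × 124^0.63 = 6.15 × 20.838 ≈ 128.154 kt.
128.154 × 1.151 ≈ 147.50 mph → 147.5 mph.

147.5 mph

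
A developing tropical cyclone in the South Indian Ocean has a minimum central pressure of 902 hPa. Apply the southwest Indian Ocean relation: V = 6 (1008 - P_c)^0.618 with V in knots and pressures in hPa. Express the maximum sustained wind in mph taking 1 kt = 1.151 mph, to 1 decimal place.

123.3 mph

ΔP = 1008 − 902 = 106 hPa.
V ≈ 6 × 106^0.618 = 6 × 17.850 ≈ 107.100 kt.
107.100 × 1.151 ≈ 123.27 mph → 123.3 mph.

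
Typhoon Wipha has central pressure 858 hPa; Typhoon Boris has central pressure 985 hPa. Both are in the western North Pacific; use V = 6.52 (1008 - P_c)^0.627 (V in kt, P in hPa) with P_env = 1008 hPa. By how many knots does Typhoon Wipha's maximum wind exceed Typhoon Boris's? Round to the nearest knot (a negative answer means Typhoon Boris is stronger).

104 kt

Typhoon Wipha: ΔP = 150; V ≈ 6.52 × 150^0.627 ≈ 150.89 kt.
Typhoon Boris: ΔP = 23; V ≈ 6.52 × 23^0.627 ≈ 46.56 kt.
Difference ≈ 150.89 − 46.56 = 104.33 → 104 kt.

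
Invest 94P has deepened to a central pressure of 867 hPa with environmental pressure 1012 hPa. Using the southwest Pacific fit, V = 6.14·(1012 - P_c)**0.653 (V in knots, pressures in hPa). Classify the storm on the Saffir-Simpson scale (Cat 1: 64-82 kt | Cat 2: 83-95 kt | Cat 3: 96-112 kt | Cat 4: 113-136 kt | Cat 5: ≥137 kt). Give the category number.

ΔP = 1012 − 867 = 145 hPa.
V ≈ 6.14 × 145^0.653 = 6.14 × 25.79 ≈ 158 kt.
158 kt falls in the Category 5 band.

5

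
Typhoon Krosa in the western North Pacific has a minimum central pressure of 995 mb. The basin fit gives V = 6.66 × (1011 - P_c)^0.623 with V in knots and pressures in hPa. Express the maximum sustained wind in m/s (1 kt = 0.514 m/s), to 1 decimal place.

19.3 m/s

ΔP = 1011 − 995 = 16 mb.
V ≈ 6.66 × 16^0.623 = 6.66 × 5.626 ≈ 37.466 kt.
37.466 × 0.514 ≈ 19.26 m/s → 19.3 m/s.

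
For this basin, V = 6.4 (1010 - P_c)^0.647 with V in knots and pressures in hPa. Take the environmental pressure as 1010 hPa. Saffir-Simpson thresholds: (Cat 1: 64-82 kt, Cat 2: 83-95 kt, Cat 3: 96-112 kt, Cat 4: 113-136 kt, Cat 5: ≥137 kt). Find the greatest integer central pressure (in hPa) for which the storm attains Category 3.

944 hPa

Category 3 begins at V = 96 kt.
Required ΔP = (96/6.4)^(1/0.647) = 15.000^1.546 ≈ 65.73 hPa.
P_c ≤ 1010 − 65.73 = 944.27, so the highest integer P_c is 944 hPa.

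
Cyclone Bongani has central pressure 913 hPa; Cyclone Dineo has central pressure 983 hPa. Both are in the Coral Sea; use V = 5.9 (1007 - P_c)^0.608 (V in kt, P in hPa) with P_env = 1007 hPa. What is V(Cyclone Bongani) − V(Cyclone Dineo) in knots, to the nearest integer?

Cyclone Bongani: ΔP = 94; V ≈ 5.9 × 94^0.608 ≈ 93.44 kt.
Cyclone Dineo: ΔP = 24; V ≈ 5.9 × 24^0.608 ≈ 40.74 kt.
Difference ≈ 93.44 − 40.74 = 52.70 → 53 kt.

53 kt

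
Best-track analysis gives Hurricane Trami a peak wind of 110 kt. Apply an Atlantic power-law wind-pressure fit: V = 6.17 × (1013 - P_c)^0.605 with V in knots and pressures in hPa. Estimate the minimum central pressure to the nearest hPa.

ΔP = (V / 6.17)^(1/0.605) = (110/6.17)^1.653.
110/6.17 = 17.828; 17.828^1.653 ≈ 116.94 hPa.
P_c = 1013 − 116.94 = 896.06 ≈ 896 hPa.

896 hPa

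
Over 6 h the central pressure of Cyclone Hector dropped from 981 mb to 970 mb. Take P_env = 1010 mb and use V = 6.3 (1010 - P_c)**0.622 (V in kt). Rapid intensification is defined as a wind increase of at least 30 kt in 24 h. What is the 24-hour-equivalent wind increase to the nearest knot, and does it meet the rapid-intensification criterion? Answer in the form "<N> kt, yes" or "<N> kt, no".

V₁: ΔP = 29, V ≈ 6.3 × 29^0.622 ≈ 51.16 kt.
V₂: ΔP = 40, V ≈ 6.3 × 40^0.622 ≈ 62.49 kt.
ΔV over 6 h = 11.33 kt → 24 h equivalent = 11.33 × 24/6 ≈ 45.32 kt.
45 kt ≥ 30 kt ⇒ rapid intensification.

45 kt, yes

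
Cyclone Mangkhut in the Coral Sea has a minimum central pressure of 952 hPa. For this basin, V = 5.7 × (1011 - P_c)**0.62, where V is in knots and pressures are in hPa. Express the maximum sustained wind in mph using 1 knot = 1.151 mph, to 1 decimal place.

82.2 mph

ΔP = 1011 − 952 = 59 hPa.
V ≈ 5.7 × 59^0.62 = 5.7 × 12.529 ≈ 71.417 kt.
71.417 × 1.151 ≈ 82.20 mph → 82.2 mph.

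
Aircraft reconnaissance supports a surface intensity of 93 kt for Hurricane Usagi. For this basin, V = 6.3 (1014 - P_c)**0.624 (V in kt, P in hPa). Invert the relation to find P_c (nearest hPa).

939 hPa

ΔP = (V / 6.3)^(1/0.624) = (93/6.3)^1.603.
93/6.3 = 14.762; 14.762^1.603 ≈ 74.75 hPa.
P_c = 1014 − 74.75 = 939.25 ≈ 939 hPa.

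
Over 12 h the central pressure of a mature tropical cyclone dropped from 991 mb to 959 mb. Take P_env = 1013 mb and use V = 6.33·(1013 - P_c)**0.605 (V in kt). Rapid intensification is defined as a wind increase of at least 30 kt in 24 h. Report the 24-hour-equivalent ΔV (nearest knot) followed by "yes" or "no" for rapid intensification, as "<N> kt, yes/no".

V₁: ΔP = 22, V ≈ 6.33 × 22^0.605 ≈ 41.07 kt.
V₂: ΔP = 54, V ≈ 6.33 × 54^0.605 ≈ 70.71 kt.
ΔV over 12 h = 29.64 kt → 24 h equivalent = 29.64 × 24/12 ≈ 59.28 kt.
59 kt ≥ 30 kt ⇒ rapid intensification.

59 kt, yes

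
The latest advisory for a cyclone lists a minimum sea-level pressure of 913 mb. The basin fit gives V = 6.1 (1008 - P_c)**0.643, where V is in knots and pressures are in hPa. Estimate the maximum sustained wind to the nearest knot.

114 kt

ΔP = 1008 − 913 = 95 mb.
95^0.643 ≈ 18.693.
V ≈ 6.1 × 18.693 ≈ 114.0 kt.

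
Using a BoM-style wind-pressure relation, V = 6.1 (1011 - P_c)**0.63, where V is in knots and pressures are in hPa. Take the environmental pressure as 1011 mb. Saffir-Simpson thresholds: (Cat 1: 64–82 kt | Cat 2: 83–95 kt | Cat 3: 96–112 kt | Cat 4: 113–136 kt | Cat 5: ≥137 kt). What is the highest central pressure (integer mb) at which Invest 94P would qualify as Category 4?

Category 4 begins at V = 113 kt.
Required ΔP = (113/6.1)^(1/0.63) = 18.525^1.587 ≈ 102.87 mb.
P_c ≤ 1011 − 102.87 = 908.13, so the highest integer P_c is 908 mb.

908 mb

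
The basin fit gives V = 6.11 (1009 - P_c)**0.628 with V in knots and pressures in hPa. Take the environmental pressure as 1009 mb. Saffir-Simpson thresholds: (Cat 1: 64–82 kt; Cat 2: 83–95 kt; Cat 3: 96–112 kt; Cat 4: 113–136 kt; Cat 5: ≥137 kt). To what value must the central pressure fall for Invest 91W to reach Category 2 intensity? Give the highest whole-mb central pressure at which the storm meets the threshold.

945 mb

Category 2 begins at V = 83 kt.
Required ΔP = (83/6.11)^(1/0.628) = 13.584^1.592 ≈ 63.71 mb.
P_c ≤ 1009 − 63.71 = 945.29, so the highest integer P_c is 945 mb.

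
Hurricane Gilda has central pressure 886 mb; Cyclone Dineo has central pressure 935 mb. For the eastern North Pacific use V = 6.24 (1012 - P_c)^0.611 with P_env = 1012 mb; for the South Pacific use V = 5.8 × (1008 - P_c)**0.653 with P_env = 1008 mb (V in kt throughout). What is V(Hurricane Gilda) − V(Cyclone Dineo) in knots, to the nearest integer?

Hurricane Gilda: ΔP = 126; V ≈ 6.24 × 126^0.611 ≈ 119.81 kt.
Cyclone Dineo: ΔP = 73; V ≈ 5.8 × 73^0.653 ≈ 95.54 kt.
Difference ≈ 119.81 − 95.54 = 24.27 → 24 kt.

24 kt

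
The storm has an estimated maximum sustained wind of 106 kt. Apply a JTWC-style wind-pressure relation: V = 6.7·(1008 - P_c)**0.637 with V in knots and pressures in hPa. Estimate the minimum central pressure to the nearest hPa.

ΔP = (V / 6.7)^(1/0.637) = (106/6.7)^1.570.
106/6.7 = 15.821; 15.821^1.570 ≈ 76.32 hPa.
P_c = 1008 − 76.32 = 931.68 ≈ 932 hPa.

932 hPa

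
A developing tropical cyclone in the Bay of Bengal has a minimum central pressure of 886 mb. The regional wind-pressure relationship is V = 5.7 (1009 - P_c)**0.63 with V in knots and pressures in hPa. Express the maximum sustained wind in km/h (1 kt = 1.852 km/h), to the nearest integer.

ΔP = 1009 − 886 = 123 mb.
V ≈ 5.7 × 123^0.63 = 5.7 × 20.732 ≈ 118.172 kt.
118.172 × 1.852 ≈ 218.85 km/h → 219 km/h.

219 km/h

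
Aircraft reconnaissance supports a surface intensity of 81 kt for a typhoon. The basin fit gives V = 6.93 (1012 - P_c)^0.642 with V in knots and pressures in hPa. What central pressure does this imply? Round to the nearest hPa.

ΔP = (V / 6.93)^(1/0.642) = (81/6.93)^1.558.
81/6.93 = 11.688; 11.688^1.558 ≈ 46.04 hPa.
P_c = 1012 − 46.04 = 965.96 ≈ 966 hPa.

966 hPa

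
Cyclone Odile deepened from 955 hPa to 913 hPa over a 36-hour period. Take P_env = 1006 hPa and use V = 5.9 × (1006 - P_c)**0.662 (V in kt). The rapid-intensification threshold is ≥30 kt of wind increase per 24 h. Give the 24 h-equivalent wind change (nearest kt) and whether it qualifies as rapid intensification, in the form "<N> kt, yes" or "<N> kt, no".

26 kt, no

V₁: ΔP = 51, V ≈ 5.9 × 51^0.662 ≈ 79.66 kt.
V₂: ΔP = 93, V ≈ 5.9 × 93^0.662 ≈ 118.57 kt.
ΔV over 36 h = 38.91 kt → 24 h equivalent = 38.91 × 24/36 ≈ 25.94 kt.
26 kt < 30 kt ⇒ not rapid intensification.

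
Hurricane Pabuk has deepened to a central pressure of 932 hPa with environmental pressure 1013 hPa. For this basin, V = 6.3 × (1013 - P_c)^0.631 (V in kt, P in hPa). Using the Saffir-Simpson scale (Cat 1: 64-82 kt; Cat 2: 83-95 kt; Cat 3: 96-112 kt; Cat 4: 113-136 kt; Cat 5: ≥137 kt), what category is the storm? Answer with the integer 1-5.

ΔP = 1013 − 932 = 81 hPa.
V ≈ 6.3 × 81^0.631 = 6.3 × 16.00 ≈ 101 kt.
101 kt falls in the Category 3 band.

3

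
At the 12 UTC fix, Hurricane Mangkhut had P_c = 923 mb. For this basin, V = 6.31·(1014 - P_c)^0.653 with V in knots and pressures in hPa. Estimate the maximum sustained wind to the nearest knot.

120 kt

ΔP = 1014 − 923 = 91 mb.
91^0.653 ≈ 19.022.
V ≈ 6.31 × 19.022 ≈ 120.0 kt.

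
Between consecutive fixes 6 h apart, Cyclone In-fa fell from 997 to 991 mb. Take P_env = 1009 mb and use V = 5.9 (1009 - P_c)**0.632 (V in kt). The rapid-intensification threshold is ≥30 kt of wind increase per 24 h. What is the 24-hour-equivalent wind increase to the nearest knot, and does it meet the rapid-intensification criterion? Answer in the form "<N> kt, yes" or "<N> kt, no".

V₁: ΔP = 12, V ≈ 5.9 × 12^0.632 ≈ 28.37 kt.
V₂: ΔP = 18, V ≈ 5.9 × 18^0.632 ≈ 36.66 kt.
ΔV over 6 h = 8.29 kt → 24 h equivalent = 8.29 × 24/6 ≈ 33.16 kt.
33 kt ≥ 30 kt ⇒ rapid intensification.

33 kt, yes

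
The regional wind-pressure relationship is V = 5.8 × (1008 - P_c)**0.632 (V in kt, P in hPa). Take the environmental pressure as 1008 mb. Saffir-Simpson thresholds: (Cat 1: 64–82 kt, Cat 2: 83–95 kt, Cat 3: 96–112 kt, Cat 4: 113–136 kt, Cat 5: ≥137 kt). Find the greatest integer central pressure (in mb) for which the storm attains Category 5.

859 mb

Category 5 begins at V = 137 kt.
Required ΔP = (137/5.8)^(1/0.632) = 23.621^1.582 ≈ 148.91 mb.
P_c ≤ 1008 − 148.91 = 859.09, so the highest integer P_c is 859 mb.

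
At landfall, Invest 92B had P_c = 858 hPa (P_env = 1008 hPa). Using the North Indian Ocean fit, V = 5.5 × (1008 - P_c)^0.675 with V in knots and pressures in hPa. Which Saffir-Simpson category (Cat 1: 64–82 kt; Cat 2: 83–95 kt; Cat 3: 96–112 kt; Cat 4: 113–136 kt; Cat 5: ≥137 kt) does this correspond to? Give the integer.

ΔP = 1008 − 858 = 150 hPa.
V ≈ 5.5 × 150^0.675 = 5.5 × 29.43 ≈ 162 kt.
162 kt falls in the Category 5 band.

5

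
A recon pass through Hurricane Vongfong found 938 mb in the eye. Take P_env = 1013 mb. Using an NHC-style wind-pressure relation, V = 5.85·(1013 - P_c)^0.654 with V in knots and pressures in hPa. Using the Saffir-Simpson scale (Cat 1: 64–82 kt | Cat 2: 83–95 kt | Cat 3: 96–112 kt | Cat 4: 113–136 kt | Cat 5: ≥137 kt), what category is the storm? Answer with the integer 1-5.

ΔP = 1013 − 938 = 75 mb.
V ≈ 5.85 × 75^0.654 = 5.85 × 16.84 ≈ 99 kt.
99 kt falls in the Category 3 band.

3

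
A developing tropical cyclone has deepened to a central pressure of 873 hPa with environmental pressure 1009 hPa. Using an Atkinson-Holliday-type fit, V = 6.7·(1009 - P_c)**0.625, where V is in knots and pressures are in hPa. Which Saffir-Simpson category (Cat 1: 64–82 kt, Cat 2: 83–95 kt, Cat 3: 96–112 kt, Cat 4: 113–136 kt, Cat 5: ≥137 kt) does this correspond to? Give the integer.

ΔP = 1009 − 873 = 136 hPa.
V ≈ 6.7 × 136^0.625 = 6.7 × 21.55 ≈ 144 kt.
144 kt falls in the Category 5 band.

5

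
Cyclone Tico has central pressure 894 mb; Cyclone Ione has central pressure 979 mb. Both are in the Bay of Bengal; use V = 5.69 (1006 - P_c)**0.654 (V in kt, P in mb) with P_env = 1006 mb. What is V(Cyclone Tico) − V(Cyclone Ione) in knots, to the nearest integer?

75 kt

Cyclone Tico: ΔP = 112; V ≈ 5.69 × 112^0.654 ≈ 124.54 kt.
Cyclone Ione: ΔP = 27; V ≈ 5.69 × 27^0.654 ≈ 49.12 kt.
Difference ≈ 124.54 − 49.12 = 75.42 → 75 kt.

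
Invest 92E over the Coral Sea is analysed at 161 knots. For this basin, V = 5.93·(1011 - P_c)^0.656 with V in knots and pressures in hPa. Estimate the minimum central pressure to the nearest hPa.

858 hPa

ΔP = (V / 5.93)^(1/0.656) = (161/5.93)^1.524.
161/5.93 = 27.150; 27.150^1.524 ≈ 153.33 hPa.
P_c = 1011 − 153.33 = 857.67 ≈ 858 hPa.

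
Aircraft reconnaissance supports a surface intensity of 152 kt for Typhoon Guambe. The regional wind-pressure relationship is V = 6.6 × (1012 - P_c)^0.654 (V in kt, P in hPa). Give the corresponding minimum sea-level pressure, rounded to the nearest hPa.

891 hPa

ΔP = (V / 6.6)^(1/0.654) = (152/6.6)^1.529.
152/6.6 = 23.030; 23.030^1.529 ≈ 121.07 hPa.
P_c = 1012 − 121.07 = 890.93 ≈ 891 hPa.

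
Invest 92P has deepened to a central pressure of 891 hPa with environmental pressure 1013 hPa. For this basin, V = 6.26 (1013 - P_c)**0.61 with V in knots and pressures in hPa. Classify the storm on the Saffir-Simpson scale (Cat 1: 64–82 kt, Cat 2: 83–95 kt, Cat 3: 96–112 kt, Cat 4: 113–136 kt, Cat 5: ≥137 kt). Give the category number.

ΔP = 1013 − 891 = 122 hPa.
V ≈ 6.26 × 122^0.61 = 6.26 × 18.74 ≈ 117 kt.
117 kt falls in the Category 4 band.

4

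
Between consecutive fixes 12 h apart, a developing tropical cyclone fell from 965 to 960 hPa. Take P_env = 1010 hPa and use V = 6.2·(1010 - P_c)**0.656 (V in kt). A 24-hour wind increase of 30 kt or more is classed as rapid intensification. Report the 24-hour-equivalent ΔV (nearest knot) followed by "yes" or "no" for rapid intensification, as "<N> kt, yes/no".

11 kt, no

V₁: ΔP = 45, V ≈ 6.2 × 45^0.656 ≈ 75.32 kt.
V₂: ΔP = 50, V ≈ 6.2 × 50^0.656 ≈ 80.71 kt.
ΔV over 12 h = 5.39 kt → 24 h equivalent = 5.39 × 24/12 ≈ 10.78 kt.
11 kt < 30 kt ⇒ not rapid intensification.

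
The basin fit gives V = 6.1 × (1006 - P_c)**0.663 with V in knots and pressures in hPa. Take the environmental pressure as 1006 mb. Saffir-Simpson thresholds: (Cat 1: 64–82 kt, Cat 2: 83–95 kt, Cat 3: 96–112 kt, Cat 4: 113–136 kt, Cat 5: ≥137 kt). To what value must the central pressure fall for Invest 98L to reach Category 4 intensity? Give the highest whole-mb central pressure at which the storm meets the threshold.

924 mb

Category 4 begins at V = 113 kt.
Required ΔP = (113/6.1)^(1/0.663) = 18.525^1.508 ≈ 81.68 mb.
P_c ≤ 1006 − 81.68 = 924.32, so the highest integer P_c is 924 mb.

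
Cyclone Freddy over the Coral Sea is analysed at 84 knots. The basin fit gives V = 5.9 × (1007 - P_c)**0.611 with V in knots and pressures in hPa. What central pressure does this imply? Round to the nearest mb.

ΔP = (V / 5.9)^(1/0.611) = (84/5.9)^1.637.
84/5.9 = 14.237; 14.237^1.637 ≈ 77.23 mb.
P_c = 1007 − 77.23 = 929.77 ≈ 930 mb.

930 mb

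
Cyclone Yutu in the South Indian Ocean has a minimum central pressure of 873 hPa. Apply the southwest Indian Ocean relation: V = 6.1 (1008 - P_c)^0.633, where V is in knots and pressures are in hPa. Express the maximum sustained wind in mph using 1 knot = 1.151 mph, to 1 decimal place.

ΔP = 1008 − 873 = 135 hPa.
V ≈ 6.1 × 135^0.633 = 6.1 × 22.310 ≈ 136.092 kt.
136.092 × 1.151 ≈ 156.64 mph → 156.6 mph.

156.6 mph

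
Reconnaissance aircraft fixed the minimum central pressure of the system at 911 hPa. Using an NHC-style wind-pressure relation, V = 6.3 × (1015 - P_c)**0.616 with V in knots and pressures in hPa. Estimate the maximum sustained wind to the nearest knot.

110 kt

ΔP = 1015 − 911 = 104 hPa.
104^0.616 ≈ 17.478.
V ≈ 6.3 × 17.478 ≈ 110.1 kt.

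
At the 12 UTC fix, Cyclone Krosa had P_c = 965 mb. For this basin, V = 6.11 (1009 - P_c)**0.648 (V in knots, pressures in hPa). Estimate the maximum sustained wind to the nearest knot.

ΔP = 1009 − 965 = 44 mb.
44^0.648 ≈ 11.613.
V ≈ 6.11 × 11.613 ≈ 71.0 kt.

71 kt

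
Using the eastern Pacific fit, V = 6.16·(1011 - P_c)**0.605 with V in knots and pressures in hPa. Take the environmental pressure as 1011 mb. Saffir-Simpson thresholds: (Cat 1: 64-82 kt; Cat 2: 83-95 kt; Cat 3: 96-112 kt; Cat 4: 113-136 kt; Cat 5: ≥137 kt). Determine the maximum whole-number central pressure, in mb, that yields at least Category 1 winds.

963 mb

Category 1 begins at V = 64 kt.
Required ΔP = (64/6.16)^(1/0.605) = 10.390^1.653 ≈ 47.90 mb.
P_c ≤ 1011 − 47.90 = 963.10, so the highest integer P_c is 963 mb.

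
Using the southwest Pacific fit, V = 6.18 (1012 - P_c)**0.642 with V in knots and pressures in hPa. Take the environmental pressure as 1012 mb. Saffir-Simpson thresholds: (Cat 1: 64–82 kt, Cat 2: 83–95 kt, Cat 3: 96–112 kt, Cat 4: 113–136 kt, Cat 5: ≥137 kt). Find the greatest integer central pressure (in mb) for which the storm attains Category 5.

887 mb

Category 5 begins at V = 137 kt.
Required ΔP = (137/6.18)^(1/0.642) = 22.168^1.558 ≈ 124.78 mb.
P_c ≤ 1012 − 124.78 = 887.22, so the highest integer P_c is 887 mb.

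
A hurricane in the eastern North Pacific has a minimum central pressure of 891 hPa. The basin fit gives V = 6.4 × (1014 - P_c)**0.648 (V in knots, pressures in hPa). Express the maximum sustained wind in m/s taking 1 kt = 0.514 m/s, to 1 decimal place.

ΔP = 1014 − 891 = 123 hPa.
V ≈ 6.4 × 123^0.648 = 6.4 × 22.608 ≈ 144.690 kt.
144.690 × 0.514 ≈ 74.37 m/s → 74.4 m/s.

74.4 m/s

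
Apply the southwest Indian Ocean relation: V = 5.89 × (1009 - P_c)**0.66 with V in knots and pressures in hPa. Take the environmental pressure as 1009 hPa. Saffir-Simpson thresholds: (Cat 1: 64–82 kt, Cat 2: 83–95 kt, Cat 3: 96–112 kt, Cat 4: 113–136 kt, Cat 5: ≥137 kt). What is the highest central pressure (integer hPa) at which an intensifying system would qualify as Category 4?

Category 4 begins at V = 113 kt.
Required ΔP = (113/5.89)^(1/0.66) = 19.185^1.515 ≈ 87.88 hPa.
P_c ≤ 1009 − 87.88 = 921.12, so the highest integer P_c is 921 hPa.

921 hPa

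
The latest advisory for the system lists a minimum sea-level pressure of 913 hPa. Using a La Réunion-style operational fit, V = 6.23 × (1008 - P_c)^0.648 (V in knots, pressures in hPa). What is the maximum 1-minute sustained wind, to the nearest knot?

119 kt

ΔP = 1008 − 913 = 95 hPa.
95^0.648 ≈ 19.123.
V ≈ 6.23 × 19.123 ≈ 119.1 kt.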